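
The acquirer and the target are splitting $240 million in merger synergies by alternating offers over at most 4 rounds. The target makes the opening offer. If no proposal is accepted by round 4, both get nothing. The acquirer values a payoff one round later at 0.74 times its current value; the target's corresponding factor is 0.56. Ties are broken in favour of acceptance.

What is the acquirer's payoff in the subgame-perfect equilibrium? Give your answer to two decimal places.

By backward induction:
Round 4 (the acquirer proposes): the target will accept anything ≥ 0, so the acquirer offers 0 and keeps 240.
Round 3 (the target proposes): the acquirer can get 240 next round, worth 0.74 × 240 = 177.6 now; the target offers that and keeps 62.4.
Round 2 (the acquirer proposes): the target can get 62.4 next round, worth 0.56 × 62.4 = 34.944 now. The acquirer offers 34.944 and keeps 240 − 34.944 = 205.056.
Round 1 (the target proposes): the acquirer can get 205.056 next round, worth 0.74 × 205.056 = 151.74144 now. The target offers 151.74144 and keeps 240 − 151.74144 = 88.25856.

151.74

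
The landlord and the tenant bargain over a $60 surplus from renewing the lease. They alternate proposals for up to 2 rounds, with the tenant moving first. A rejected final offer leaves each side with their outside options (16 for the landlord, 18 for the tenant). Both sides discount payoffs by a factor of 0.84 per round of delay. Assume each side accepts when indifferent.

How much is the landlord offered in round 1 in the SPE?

Round 2 (the landlord proposes): the tenant gets 18 if talks fail, so the landlord offers 18 and keeps 42.
Round 1 (the tenant proposes): the landlord can get 42 next round, worth 0.84 × 42 = 35.28 now. The tenant offers 35.28 and keeps 60 − 35.28 = 24.72.

35.28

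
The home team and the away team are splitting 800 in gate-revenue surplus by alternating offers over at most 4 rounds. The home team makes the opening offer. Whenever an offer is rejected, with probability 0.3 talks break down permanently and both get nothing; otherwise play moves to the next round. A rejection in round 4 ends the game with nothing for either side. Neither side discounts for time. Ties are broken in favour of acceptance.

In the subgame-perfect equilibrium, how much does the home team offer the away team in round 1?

Round 4 (the away team proposes): the home team will accept anything ≥ 0, so the away team offers 0 and keeps 800.
Round 3 (the home team proposes): rejecting gives the away team an expected 0.7 × 800 = 560, so the home team offers 560, keeping 240.
Round 2 (the away team proposes): rejecting gives the home team an expected 0.7 × 240 = 168; the away team offers that and keeps 632.
Round 1 (the home team proposes): rejecting gives the away team an expected 0.7 × 632 = 442.4. The home team offers 442.4 and keeps 800 − 442.4 = 357.6.

442.4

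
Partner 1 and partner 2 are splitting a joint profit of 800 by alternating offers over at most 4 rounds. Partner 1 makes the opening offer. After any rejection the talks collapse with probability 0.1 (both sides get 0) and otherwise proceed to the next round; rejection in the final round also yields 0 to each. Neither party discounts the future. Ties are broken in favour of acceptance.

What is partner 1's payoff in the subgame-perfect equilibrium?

144.8

Round 4 (partner 2 proposes): partner 1 will accept anything ≥ 0, so partner 2 offers 0 and keeps 800.
Round 3 (partner 1 proposes): rejecting gives partner 2 an expected 0.9 × 800 = 720; partner 1 offers that and keeps 80.
Round 2 (partner 2 proposes): rejecting gives partner 1 an expected 0.9 × 80 = 72; partner 2 offers that and keeps 728.
Round 1 (partner 1 proposes): rejecting gives partner 2 an expected 0.9 × 728 = 655.2, so partner 1 offers 655.2, keeping 144.8.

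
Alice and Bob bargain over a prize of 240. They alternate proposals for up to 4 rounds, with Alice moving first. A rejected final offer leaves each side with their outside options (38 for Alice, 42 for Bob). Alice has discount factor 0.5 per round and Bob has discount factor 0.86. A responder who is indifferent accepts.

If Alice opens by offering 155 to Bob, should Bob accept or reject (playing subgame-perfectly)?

Round 4 (Bob proposes): Alice gets 38 if talks fail, so Bob offers 38 and keeps 202.
Round 3 (Alice proposes): Bob can get 202 next round, worth 0.86 × 202 = 173.72 now; Alice offers that and keeps 66.28.
Round 2 (Bob proposes): Alice can get 66.28 next round, worth 0.5 × 66.28 = 33.14 now, so Bob offers 33.14, keeping 206.86.
So by rejecting in round 1, Bob gets 206.86 next round, worth 0.86 × 206.86 = 177.8996 now.
Offer 155 < 177.8996, so Bob rejects.

Reject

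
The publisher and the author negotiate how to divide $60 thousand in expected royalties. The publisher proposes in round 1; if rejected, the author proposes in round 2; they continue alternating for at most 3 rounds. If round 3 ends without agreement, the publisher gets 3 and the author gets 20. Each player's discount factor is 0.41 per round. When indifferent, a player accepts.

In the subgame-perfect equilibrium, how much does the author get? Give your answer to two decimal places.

17.88

Round 3 (the publisher proposes): the author gets 20 if talks fail, so the publisher offers 20 and keeps 40.
Round 2 (the author proposes): the publisher can get 40 next round, worth 0.41 × 40 = 16.4 now; the author offers that and keeps 43.6.
Round 1 (the publisher proposes): the author can get 43.6 next round, worth 0.41 × 43.6 = 17.876 now, so the publisher offers 17.876, keeping 42.124.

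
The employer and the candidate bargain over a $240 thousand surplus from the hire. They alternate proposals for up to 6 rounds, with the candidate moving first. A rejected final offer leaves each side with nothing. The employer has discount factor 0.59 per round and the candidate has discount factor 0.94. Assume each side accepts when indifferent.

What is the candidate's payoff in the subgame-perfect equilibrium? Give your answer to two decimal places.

Round 6 (the employer proposes): the candidate will accept anything ≥ 0, so the employer offers 0 and keeps 240.
Round 5 (the candidate proposes): the employer can get 240 next round, worth 0.59 × 240 = 141.6 now, so the candidate offers 141.6, keeping 98.4.
Round 4 (the employer proposes): the candidate can get 98.4 next round, worth 0.94 × 98.4 = 92.496 now, so the employer offers 92.496, keeping 147.504.
Round 3 (the candidate proposes): the employer can get 147.504 next round, worth 0.59 × 147.504 = 87.02736 now, so the candidate offers 87.02736, keeping 152.97264.
Round 2 (the employer proposes): the candidate can get 152.97264 next round, worth 0.94 × 152.97264 = 143.7942816 now; the employer offers that and keeps 96.2057184.
Round 1 (the candidate proposes): the employer can get 96.2057184 next round, worth 0.59 × 96.2057184 = 56.761373856 now; the candidate offers that and keeps 183.238626144.

183.24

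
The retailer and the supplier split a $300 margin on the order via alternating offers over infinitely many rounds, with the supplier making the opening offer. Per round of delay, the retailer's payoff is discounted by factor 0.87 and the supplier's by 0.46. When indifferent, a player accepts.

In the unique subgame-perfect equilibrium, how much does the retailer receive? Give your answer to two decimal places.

234.98

Let x be the supplier's share when the supplier proposes and y be the retailer's share when the retailer proposes.
The retailer accepts iff offered ≥ 0.87·y, so x = 300 − 0.87y. Symmetrically y = 300 − 0.46x.
Substituting: x = 300 − 0.87(300 − 0.46x), giving x(1 − 0.46·0.87) = 300(1 − 0.87).
So x = 300 × 0.13 / 0.5998 ≈ 65.0217, and the retailer receives 300 − x ≈ 234.9783.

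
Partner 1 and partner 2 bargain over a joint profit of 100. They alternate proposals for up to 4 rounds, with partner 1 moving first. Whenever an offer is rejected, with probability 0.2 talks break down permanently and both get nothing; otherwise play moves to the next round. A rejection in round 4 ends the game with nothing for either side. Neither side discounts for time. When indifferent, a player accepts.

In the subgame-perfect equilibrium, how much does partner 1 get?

32.8

Round 4 (partner 2 proposes): partner 1 will accept anything ≥ 0, so partner 2 offers 0 and keeps 100.
Round 3 (partner 1 proposes): rejecting gives partner 2 an expected 0.8 × 100 = 80, so partner 1 offers 80, keeping 20.
Round 2 (partner 2 proposes): rejecting gives partner 1 an expected 0.8 × 20 = 16. Partner 2 offers 16 and keeps 100 − 16 = 84.
Round 1 (partner 1 proposes): rejecting gives partner 2 an expected 0.8 × 84 = 67.2. Partner 1 offers 67.2 and keeps 100 − 67.2 = 32.8.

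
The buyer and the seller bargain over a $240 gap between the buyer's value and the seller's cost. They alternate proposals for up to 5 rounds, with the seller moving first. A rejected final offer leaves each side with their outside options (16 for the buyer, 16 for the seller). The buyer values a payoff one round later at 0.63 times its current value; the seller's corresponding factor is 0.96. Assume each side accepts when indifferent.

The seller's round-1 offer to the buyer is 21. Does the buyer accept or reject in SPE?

Round 5 (the seller proposes): the buyer gets 16 if talks fail, so the seller offers 16 and keeps 224.
Round 4 (the buyer proposes): the seller can get 224 next round, worth 0.96 × 224 = 215.04 now, so the buyer offers 215.04, keeping 24.96.
Round 3 (the seller proposes): the buyer can get 24.96 next round, worth 0.63 × 24.96 = 15.7248 now. The seller offers 15.7248 and keeps 240 − 15.7248 = 224.2752.
Round 2 (the buyer proposes): the seller can get 224.2752 next round, worth 0.96 × 224.2752 = 215.304192 now. The buyer offers 215.304192 and keeps 240 − 215.304192 = 24.695808.
So by rejecting in round 1, the buyer gets 24.695808 next round, worth 0.63 × 24.695808 = 15.55835904 now.
Offer 21 ≥ 15.55835904, so the buyer accepts.

Accept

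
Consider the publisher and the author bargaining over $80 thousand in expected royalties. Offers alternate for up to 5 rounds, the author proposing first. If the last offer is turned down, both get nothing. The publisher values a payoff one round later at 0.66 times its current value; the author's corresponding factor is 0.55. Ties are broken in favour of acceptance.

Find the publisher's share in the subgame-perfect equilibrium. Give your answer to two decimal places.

Round 5 (the author proposes): the publisher will accept anything ≥ 0, so the author offers 0 and keeps 80.
Round 4 (the publisher proposes): the author can get 80 next round, worth 0.55 × 80 = 44 now. The publisher offers 44 and keeps 80 − 44 = 36.
Round 3 (the author proposes): the publisher can get 36 next round, worth 0.66 × 36 = 23.76 now. The author offers 23.76 and keeps 80 − 23.76 = 56.24.
Round 2 (the publisher proposes): the author can get 56.24 next round, worth 0.55 × 56.24 = 30.932 now; the publisher offers that and keeps 49.068.
Round 1 (the author proposes): the publisher can get 49.068 next round, worth 0.66 × 49.068 = 32.38488 now. The author offers 32.38488 and keeps 80 − 32.38488 = 47.61512.

32.38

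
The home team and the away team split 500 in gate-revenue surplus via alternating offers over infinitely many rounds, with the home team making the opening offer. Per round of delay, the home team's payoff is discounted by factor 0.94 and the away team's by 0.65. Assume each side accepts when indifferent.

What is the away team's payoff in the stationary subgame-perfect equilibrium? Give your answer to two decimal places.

In a stationary SPE each proposer offers the other exactly their discounted continuation value.
If the home team keeps x when proposing and the away team keeps y when proposing, then x = 500 − 0.65y and y = 500 − 0.94x.
Solving: x = 500(1 − 0.65) / (1 − 0.94·0.65) = 175 / 0.389 ≈ 449.8715.
The away team gets 500 − 449.8715 ≈ 50.1285.

50.13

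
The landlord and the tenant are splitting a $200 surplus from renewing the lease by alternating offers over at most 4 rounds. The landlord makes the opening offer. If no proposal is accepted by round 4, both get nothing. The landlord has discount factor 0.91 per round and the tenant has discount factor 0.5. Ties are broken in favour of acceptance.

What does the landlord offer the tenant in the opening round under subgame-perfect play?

54.5

Round 4 (the tenant proposes): rejection yields 0 for the landlord; the tenant offers 0 and keeps 200.
Round 3 (the landlord proposes): the tenant can get 200 next round, worth 0.5 × 200 = 100 now. The landlord offers 100 and keeps 200 − 100 = 100.
Round 2 (the tenant proposes): the landlord can get 100 next round, worth 0.91 × 100 = 91 now, so the tenant offers 91, keeping 109.
Round 1 (the landlord proposes): the tenant can get 109 next round, worth 0.5 × 109 = 54.5 now. The landlord offers 54.5 and keeps 200 − 54.5 = 145.5.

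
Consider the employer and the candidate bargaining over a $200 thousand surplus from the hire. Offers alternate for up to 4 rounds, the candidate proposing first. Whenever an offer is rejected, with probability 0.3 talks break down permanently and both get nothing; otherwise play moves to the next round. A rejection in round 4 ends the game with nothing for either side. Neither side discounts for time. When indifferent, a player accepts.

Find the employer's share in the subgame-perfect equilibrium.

110.6

By backward induction:
Round 4 (the employer proposes): the candidate will accept anything ≥ 0, so the employer offers 0 and keeps 200.
Round 3 (the candidate proposes): rejecting gives the employer an expected 0.7 × 200 = 140, so the candidate offers 140, keeping 60.
Round 2 (the employer proposes): rejecting gives the candidate an expected 0.7 × 60 = 42; the employer offers that and keeps 158.
Round 1 (the candidate proposes): rejecting gives the employer an expected 0.7 × 158 = 110.6. The candidate offers 110.6 and keeps 200 − 110.6 = 89.4.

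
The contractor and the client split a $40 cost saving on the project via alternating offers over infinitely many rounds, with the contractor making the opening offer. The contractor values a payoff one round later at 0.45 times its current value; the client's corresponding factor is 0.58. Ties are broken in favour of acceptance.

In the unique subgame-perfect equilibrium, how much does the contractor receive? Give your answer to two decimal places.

Let x be the contractor's share when the contractor proposes and y be the client's share when the client proposes.
The client accepts iff offered ≥ 0.58·y, so x = 40 − 0.58y. Symmetrically y = 40 − 0.45x.
Substituting: x = 40 − 0.58(40 − 0.45x), giving x(1 − 0.45·0.58) = 40(1 − 0.58).
So x = 40 × 0.42 / 0.739 ≈ 22.7334, and the client receives 40 − x ≈ 17.2666.

22.73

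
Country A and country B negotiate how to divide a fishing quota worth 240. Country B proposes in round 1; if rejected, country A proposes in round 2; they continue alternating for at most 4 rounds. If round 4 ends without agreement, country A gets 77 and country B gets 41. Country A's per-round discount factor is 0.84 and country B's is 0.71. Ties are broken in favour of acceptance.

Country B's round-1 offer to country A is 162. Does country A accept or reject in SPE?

Accept

Round 4 (country A proposes): country B gets 41 if talks fail, so country A offers 41 and keeps 199.
Round 3 (country B proposes): country A can get 199 next round, worth 0.84 × 199 = 167.16 now, so country B offers 167.16, keeping 72.84.
Round 2 (country A proposes): country B can get 72.84 next round, worth 0.71 × 72.84 = 51.7164 now; country A offers that and keeps 188.2836.
So by rejecting in round 1, country A gets 188.2836 next round, worth 0.84 × 188.2836 = 158.158224 now.
Offer 162 ≥ 158.158224, so country A accepts.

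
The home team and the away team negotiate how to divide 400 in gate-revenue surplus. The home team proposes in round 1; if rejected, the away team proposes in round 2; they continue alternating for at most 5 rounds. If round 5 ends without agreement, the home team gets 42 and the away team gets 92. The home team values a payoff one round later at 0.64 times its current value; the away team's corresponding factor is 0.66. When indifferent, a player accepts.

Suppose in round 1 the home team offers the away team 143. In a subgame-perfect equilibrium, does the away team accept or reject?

Round 5 (the home team proposes): the away team gets 92 if talks fail, so the home team offers 92 and keeps 308.
Round 4 (the away team proposes): the home team can get 308 next round, worth 0.64 × 308 = 197.12 now. The away team offers 197.12 and keeps 400 − 197.12 = 202.88.
Round 3 (the home team proposes): the away team can get 202.88 next round, worth 0.66 × 202.88 = 133.9008 now, so the home team offers 133.9008, keeping 266.0992.
Round 2 (the away team proposes): the home team can get 266.0992 next round, worth 0.64 × 266.0992 = 170.303488 now, so the away team offers 170.303488, keeping 229.696512.
So by rejecting in round 1, the away team gets 229.696512 next round, worth 0.66 × 229.696512 = 151.59969792 now.
Offer 143 < 151.59969792, so the away team rejects.

Reject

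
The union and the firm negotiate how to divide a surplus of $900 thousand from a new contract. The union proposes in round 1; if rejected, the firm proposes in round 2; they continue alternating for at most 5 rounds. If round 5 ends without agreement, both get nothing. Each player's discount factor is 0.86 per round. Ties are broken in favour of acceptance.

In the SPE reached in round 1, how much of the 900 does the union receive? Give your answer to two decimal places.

711.50

Round 5 (the union proposes): rejection yields 0 for the firm; the union offers 0 and keeps 900.
Round 4 (the firm proposes): the union can get 900 next round, worth 0.86 × 900 = 774 now. The firm offers 774 and keeps 900 − 774 = 126.
Round 3 (the union proposes): the firm can get 126 next round, worth 0.86 × 126 = 108.36 now; the union offers that and keeps 791.64.
Round 2 (the firm proposes): the union can get 791.64 next round, worth 0.86 × 791.64 = 680.8104 now, so the firm offers 680.8104, keeping 219.1896.
Round 1 (the union proposes): the firm can get 219.1896 next round, worth 0.86 × 219.1896 = 188.503056 now. The union offers 188.503056 and keeps 900 − 188.503056 = 711.496944.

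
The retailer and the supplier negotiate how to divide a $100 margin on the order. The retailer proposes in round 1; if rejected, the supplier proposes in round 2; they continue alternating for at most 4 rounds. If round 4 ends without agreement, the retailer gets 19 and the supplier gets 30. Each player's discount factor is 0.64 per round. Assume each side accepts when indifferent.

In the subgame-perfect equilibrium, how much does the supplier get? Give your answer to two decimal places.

44.27

Round 4 (the supplier proposes): the retailer gets 19 if talks fail, so the supplier offers 19 and keeps 81.
Round 3 (the retailer proposes): the supplier can get 81 next round, worth 0.64 × 81 = 51.84 now, so the retailer offers 51.84, keeping 48.16.
Round 2 (the supplier proposes): the retailer can get 48.16 next round, worth 0.64 × 48.16 = 30.8224 now, so the supplier offers 30.8224, keeping 69.1776.
Round 1 (the retailer proposes): the supplier can get 69.1776 next round, worth 0.64 × 69.1776 = 44.273664 now. The retailer offers 44.273664 and keeps 100 − 44.273664 = 55.726336.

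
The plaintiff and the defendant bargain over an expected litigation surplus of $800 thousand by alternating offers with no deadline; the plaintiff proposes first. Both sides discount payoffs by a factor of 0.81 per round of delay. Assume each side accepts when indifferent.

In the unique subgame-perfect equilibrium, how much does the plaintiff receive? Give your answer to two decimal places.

441.99

In a stationary SPE each proposer offers the other exactly their discounted continuation value.
If the plaintiff keeps x when proposing and the defendant keeps y when proposing, then x = 800 − 0.81y and y = 800 − 0.81x.
Solving: x = 800(1 − 0.81) / (1 − 0.81·0.81) = 152 / 0.3439 ≈ 441.9890.
The defendant gets 800 − 441.9890 ≈ 358.0110.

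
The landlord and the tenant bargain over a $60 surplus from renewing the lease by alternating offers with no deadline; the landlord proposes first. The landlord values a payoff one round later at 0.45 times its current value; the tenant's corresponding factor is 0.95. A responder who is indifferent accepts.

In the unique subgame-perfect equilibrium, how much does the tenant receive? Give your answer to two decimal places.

Let x be the landlord's share when the landlord proposes and y be the tenant's share when the tenant proposes.
The tenant accepts iff offered ≥ 0.95·y, so x = 60 − 0.95y. Symmetrically y = 60 − 0.45x.
Substituting: x = 60 − 0.95(60 − 0.45x), giving x(1 − 0.45·0.95) = 60(1 − 0.95).
So x = 60 × 0.05 / 0.5725 ≈ 5.2402, and the tenant receives 60 − x ≈ 54.7598.

54.76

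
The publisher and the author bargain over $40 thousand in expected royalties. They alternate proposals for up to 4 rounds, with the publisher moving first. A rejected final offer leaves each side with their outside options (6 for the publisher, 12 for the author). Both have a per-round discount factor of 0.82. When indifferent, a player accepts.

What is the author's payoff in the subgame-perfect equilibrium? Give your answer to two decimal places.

Round 4 (the author proposes): the publisher gets 6 if talks fail, so the author offers 6 and keeps 34.
Round 3 (the publisher proposes): the author can get 34 next round, worth 0.82 × 34 = 27.88 now; the publisher offers that and keeps 12.12.
Round 2 (the author proposes): the publisher can get 12.12 next round, worth 0.82 × 12.12 = 9.9384 now. The author offers 9.9384 and keeps 40 − 9.9384 = 30.0616.
Round 1 (the publisher proposes): the author can get 30.0616 next round, worth 0.82 × 30.0616 = 24.650512 now. The publisher offers 24.650512 and keeps 40 − 24.650512 = 15.349488.

24.65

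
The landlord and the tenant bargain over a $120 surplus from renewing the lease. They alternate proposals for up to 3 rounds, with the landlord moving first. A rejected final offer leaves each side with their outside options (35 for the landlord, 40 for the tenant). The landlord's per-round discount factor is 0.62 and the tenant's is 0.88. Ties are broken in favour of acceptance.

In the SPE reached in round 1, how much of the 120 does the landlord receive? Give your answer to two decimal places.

Work backward from the last round.
Round 3 (the landlord proposes): the tenant gets 40 if talks fail, so the landlord offers 40 and keeps 80.
Round 2 (the tenant proposes): the landlord can get 80 next round, worth 0.62 × 80 = 49.6 now. The tenant offers 49.6 and keeps 120 − 49.6 = 70.4.
Round 1 (the landlord proposes): the tenant can get 70.4 next round, worth 0.88 × 70.4 = 61.952 now, so the landlord offers 61.952, keeping 58.048.

58.05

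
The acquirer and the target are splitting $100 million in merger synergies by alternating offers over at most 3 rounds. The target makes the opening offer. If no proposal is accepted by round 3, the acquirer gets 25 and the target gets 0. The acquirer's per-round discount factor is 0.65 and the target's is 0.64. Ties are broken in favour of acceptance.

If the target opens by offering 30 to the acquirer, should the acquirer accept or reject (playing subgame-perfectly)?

Reject

Round 3 (the target proposes): the acquirer gets 25 if talks fail, so the target offers 25 and keeps 75.
Round 2 (the acquirer proposes): the target can get 75 next round, worth 0.64 × 75 = 48 now; the acquirer offers that and keeps 52.
So by rejecting in round 1, the acquirer gets 52 next round, worth 0.65 × 52 = 33.8 now.
Offer 30 < 33.8, so the acquirer rejects.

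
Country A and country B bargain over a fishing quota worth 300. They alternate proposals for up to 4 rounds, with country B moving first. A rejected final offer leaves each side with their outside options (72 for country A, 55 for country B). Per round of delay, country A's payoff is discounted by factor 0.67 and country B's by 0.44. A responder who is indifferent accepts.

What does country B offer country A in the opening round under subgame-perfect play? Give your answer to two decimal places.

160.95

By backward induction:
Round 4 (country A proposes): country B gets 55 if talks fail, so country A offers 55 and keeps 245.
Round 3 (country B proposes): country A can get 245 next round, worth 0.67 × 245 = 164.15 now. Country B offers 164.15 and keeps 300 − 164.15 = 135.85.
Round 2 (country A proposes): country B can get 135.85 next round, worth 0.44 × 135.85 = 59.774 now; country A offers that and keeps 240.226.
Round 1 (country B proposes): country A can get 240.226 next round, worth 0.67 × 240.226 = 160.95142 now; country B offers that and keeps 139.04858.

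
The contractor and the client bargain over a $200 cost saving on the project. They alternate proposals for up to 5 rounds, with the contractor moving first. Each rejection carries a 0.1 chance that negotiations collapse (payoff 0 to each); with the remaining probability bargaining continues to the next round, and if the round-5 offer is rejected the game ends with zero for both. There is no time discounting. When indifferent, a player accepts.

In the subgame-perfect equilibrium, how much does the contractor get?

By backward induction:
Round 5 (the contractor proposes): rejection yields 0 for the client; the contractor offers 0 and keeps 200.
Round 4 (the client proposes): rejecting gives the contractor an expected 0.9 × 200 = 180, so the client offers 180, keeping 20.
Round 3 (the contractor proposes): rejecting gives the client an expected 0.9 × 20 = 18. The contractor offers 18 and keeps 200 − 18 = 182.
Round 2 (the client proposes): rejecting gives the contractor an expected 0.9 × 182 = 163.8. The client offers 163.8 and keeps 200 − 163.8 = 36.2.
Round 1 (the contractor proposes): rejecting gives the client an expected 0.9 × 36.2 = 32.58; the contractor offers that and keeps 167.42.

167.42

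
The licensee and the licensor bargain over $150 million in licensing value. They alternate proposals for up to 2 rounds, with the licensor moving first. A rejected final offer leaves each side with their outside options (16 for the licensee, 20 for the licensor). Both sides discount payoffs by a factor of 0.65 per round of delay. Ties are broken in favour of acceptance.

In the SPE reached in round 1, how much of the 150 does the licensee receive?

84.5

Round 2 (the licensee proposes): the licensor gets 20 if talks fail, so the licensee offers 20 and keeps 130.
Round 1 (the licensor proposes): the licensee can get 130 next round, worth 0.65 × 130 = 84.5 now. The licensor offers 84.5 and keeps 150 − 84.5 = 65.5.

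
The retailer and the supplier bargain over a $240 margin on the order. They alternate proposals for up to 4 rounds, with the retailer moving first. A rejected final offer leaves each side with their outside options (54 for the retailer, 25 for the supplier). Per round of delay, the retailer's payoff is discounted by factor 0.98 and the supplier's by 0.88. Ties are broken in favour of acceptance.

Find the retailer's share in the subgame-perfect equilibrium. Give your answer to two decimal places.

Round 4 (the supplier proposes): the retailer gets 54 if talks fail, so the supplier offers 54 and keeps 186.
Round 3 (the retailer proposes): the supplier can get 186 next round, worth 0.88 × 186 = 163.68 now. The retailer offers 163.68 and keeps 240 − 163.68 = 76.32.
Round 2 (the supplier proposes): the retailer can get 76.32 next round, worth 0.98 × 76.32 = 74.7936 now; the supplier offers that and keeps 165.2064.
Round 1 (the retailer proposes): the supplier can get 165.2064 next round, worth 0.88 × 165.2064 = 145.381632 now, so the retailer offers 145.381632, keeping 94.618368.

94.62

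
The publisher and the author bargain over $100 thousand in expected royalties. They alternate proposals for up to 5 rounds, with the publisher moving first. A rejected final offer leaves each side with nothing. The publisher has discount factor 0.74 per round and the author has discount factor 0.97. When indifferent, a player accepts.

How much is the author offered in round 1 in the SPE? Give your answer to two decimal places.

Round 5 (the publisher proposes): the author will accept anything ≥ 0, so the publisher offers 0 and keeps 100.
Round 4 (the author proposes): the publisher can get 100 next round, worth 0.74 × 100 = 74 now; the author offers that and keeps 26.
Round 3 (the publisher proposes): the author can get 26 next round, worth 0.97 × 26 = 25.22 now; the publisher offers that and keeps 74.78.
Round 2 (the author proposes): the publisher can get 74.78 next round, worth 0.74 × 74.78 = 55.3372 now; the author offers that and keeps 44.6628.
Round 1 (the publisher proposes): the author can get 44.6628 next round, worth 0.97 × 44.6628 = 43.322916 now; the publisher offers that and keeps 56.677084.

43.32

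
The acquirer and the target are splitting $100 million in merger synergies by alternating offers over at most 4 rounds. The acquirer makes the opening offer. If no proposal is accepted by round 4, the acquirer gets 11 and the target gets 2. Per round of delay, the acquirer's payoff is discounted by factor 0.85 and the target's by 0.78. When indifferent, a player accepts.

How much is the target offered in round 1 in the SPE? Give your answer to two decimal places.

Round 4 (the target proposes): the acquirer gets 11 if talks fail, so the target offers 11 and keeps 89.
Round 3 (the acquirer proposes): the target can get 89 next round, worth 0.78 × 89 = 69.42 now, so the acquirer offers 69.42, keeping 30.58.
Round 2 (the target proposes): the acquirer can get 30.58 next round, worth 0.85 × 30.58 = 25.993 now. The target offers 25.993 and keeps 100 − 25.993 = 74.007.
Round 1 (the acquirer proposes): the target can get 74.007 next round, worth 0.78 × 74.007 = 57.72546 now; the acquirer offers that and keeps 42.27454.

57.73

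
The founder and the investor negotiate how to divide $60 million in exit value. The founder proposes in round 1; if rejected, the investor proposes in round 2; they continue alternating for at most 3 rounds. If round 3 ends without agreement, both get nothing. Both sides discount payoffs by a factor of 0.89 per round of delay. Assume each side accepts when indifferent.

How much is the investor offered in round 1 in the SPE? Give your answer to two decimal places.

5.87

Round 3 (the founder proposes): the investor will accept anything ≥ 0, so the founder offers 0 and keeps 60.
Round 2 (the investor proposes): the founder can get 60 next round, worth 0.89 × 60 = 53.4 now, so the investor offers 53.4, keeping 6.6.
Round 1 (the founder proposes): the investor can get 6.6 next round, worth 0.89 × 6.6 = 5.874 now. The founder offers 5.874 and keeps 60 − 5.874 = 54.126.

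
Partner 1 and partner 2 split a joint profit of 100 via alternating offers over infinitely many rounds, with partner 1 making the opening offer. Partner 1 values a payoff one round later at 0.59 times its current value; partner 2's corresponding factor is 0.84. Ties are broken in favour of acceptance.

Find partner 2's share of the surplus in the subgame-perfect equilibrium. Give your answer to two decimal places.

68.28

In a stationary SPE each proposer offers the other exactly their discounted continuation value.
If partner 1 keeps x when proposing and partner 2 keeps y when proposing, then x = 100 − 0.84y and y = 100 − 0.59x.
Solving: x = 100(1 − 0.84) / (1 − 0.59·0.84) = 16 / 0.5044 ≈ 31.7209.
Partner 2 gets 100 − 31.7209 ≈ 68.2791.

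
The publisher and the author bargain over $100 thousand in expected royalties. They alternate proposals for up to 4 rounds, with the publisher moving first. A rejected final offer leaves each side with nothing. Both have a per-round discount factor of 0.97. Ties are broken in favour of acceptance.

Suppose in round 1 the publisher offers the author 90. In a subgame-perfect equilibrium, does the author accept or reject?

Reject

Round 4 (the author proposes): rejection yields 0 for the publisher; the author offers 0 and keeps 100.
Round 3 (the publisher proposes): the author can get 100 next round, worth 0.97 × 100 = 97 now; the publisher offers that and keeps 3.
Round 2 (the author proposes): the publisher can get 3 next round, worth 0.97 × 3 = 2.91 now. The author offers 2.91 and keeps 100 − 2.91 = 97.09.
So by rejecting in round 1, the author gets 97.09 next round, worth 0.97 × 97.09 = 94.1773 now.
Offer 90 < 94.1773, so the author rejects.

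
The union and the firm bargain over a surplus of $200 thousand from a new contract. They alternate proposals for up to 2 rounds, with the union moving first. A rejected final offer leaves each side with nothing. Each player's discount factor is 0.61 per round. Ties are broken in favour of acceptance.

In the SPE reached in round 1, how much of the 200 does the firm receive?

Solve by backward induction from round 2.
Round 2 (the firm proposes): the union will accept anything ≥ 0, so the firm offers 0 and keeps 200.
Round 1 (the union proposes): the firm can get 200 next round, worth 0.61 × 200 = 122 now; the union offers that and keeps 78.

122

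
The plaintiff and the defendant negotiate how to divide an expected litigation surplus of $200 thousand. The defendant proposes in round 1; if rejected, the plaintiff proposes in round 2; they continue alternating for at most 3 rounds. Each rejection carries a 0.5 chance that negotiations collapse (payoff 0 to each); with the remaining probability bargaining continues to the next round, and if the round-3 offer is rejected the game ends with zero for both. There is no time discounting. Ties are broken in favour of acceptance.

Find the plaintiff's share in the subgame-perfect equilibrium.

50

Round 3 (the defendant proposes): the plaintiff will accept anything ≥ 0, so the defendant offers 0 and keeps 200.
Round 2 (the plaintiff proposes): rejecting gives the defendant an expected 0.5 × 200 = 100; the plaintiff offers that and keeps 100.
Round 1 (the defendant proposes): rejecting gives the plaintiff an expected 0.5 × 100 = 50. The defendant offers 50 and keeps 200 − 50 = 150.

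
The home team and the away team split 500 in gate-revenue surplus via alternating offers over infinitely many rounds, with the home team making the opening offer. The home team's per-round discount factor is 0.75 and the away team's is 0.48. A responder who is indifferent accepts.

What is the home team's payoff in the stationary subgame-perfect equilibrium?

406.25

Let x be the home team's share when the home team proposes and y be the away team's share when the away team proposes.
The away team accepts iff offered ≥ 0.48·y, so x = 500 − 0.48y. Symmetrically y = 500 − 0.75x.
Substituting: x = 500 − 0.48(500 − 0.75x), giving x(1 − 0.75·0.48) = 500(1 − 0.48).
So x = 500 × 0.52 / 0.64 = 406.25, and the away team receives 500 − x = 93.75.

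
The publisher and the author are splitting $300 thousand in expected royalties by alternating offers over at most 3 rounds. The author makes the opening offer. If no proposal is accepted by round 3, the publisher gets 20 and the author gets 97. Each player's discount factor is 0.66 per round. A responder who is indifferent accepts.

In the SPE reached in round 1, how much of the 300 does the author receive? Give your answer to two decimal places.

223.97

Round 3 (the author proposes): the publisher gets 20 if talks fail, so the author offers 20 and keeps 280.
Round 2 (the publisher proposes): the author can get 280 next round, worth 0.66 × 280 = 184.8 now. The publisher offers 184.8 and keeps 300 − 184.8 = 115.2.
Round 1 (the author proposes): the publisher can get 115.2 next round, worth 0.66 × 115.2 = 76.032 now; the author offers that and keeps 223.968.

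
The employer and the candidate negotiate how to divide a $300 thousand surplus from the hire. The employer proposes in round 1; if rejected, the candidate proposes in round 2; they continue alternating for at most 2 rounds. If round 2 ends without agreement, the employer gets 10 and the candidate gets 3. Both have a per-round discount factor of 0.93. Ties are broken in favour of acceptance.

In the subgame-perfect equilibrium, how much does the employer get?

30.3

Round 2 (the candidate proposes): the employer gets 10 if talks fail, so the candidate offers 10 and keeps 290.
Round 1 (the employer proposes): the candidate can get 290 next round, worth 0.93 × 290 = 269.7 now; the employer offers that and keeps 30.3.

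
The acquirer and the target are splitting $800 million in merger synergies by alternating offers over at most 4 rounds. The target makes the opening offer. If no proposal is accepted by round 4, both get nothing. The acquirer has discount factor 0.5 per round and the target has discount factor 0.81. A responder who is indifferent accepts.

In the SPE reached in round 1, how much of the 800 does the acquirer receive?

Work backward from the last round.
Round 4 (the acquirer proposes): the target will accept anything ≥ 0, so the acquirer offers 0 and keeps 800.
Round 3 (the target proposes): the acquirer can get 800 next round, worth 0.5 × 800 = 400 now, so the target offers 400, keeping 400.
Round 2 (the acquirer proposes): the target can get 400 next round, worth 0.81 × 400 = 324 now; the acquirer offers that and keeps 476.
Round 1 (the target proposes): the acquirer can get 476 next round, worth 0.5 × 476 = 238 now; the target offers that and keeps 562.

238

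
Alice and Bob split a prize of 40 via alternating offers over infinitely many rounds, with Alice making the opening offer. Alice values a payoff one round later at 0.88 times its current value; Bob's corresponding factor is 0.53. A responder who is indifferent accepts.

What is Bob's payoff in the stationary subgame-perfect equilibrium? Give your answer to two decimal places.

Let x be Alice's share when Alice proposes and y be Bob's share when Bob proposes.
Bob accepts iff offered ≥ 0.53·y, so x = 40 − 0.53y. Symmetrically y = 40 − 0.88x.
Substituting: x = 40 − 0.53(40 − 0.88x), giving x(1 − 0.88·0.53) = 40(1 − 0.53).
So x = 40 × 0.47 / 0.5336 ≈ 35.2324, and Bob receives 40 − x ≈ 4.7676.

4.77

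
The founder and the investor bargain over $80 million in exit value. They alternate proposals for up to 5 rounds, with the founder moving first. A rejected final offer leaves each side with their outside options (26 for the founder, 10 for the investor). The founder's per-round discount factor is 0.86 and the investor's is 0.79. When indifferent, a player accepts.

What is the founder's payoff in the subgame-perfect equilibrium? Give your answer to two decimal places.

60.52

Round 5 (the founder proposes): the investor gets 10 if talks fail, so the founder offers 10 and keeps 70.
Round 4 (the investor proposes): the founder can get 70 next round, worth 0.86 × 70 = 60.2 now, so the investor offers 60.2, keeping 19.8.
Round 3 (the founder proposes): the investor can get 19.8 next round, worth 0.79 × 19.8 = 15.642 now. The founder offers 15.642 and keeps 80 − 15.642 = 64.358.
Round 2 (the investor proposes): the founder can get 64.358 next round, worth 0.86 × 64.358 = 55.34788 now, so the investor offers 55.34788, keeping 24.65212.
Round 1 (the founder proposes): the investor can get 24.65212 next round, worth 0.79 × 24.65212 = 19.4751748 now, so the founder offers 19.4751748, keeping 60.5248252.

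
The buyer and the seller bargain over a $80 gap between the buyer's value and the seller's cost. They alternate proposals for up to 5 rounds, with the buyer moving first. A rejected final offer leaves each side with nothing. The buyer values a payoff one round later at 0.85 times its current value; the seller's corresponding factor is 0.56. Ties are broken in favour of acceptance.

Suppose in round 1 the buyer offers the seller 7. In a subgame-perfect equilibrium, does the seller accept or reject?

Reject

Round 5 (the buyer proposes): rejection yields 0 for the seller; the buyer offers 0 and keeps 80.
Round 4 (the seller proposes): the buyer can get 80 next round, worth 0.85 × 80 = 68 now, so the seller offers 68, keeping 12.
Round 3 (the buyer proposes): the seller can get 12 next round, worth 0.56 × 12 = 6.72 now, so the buyer offers 6.72, keeping 73.28.
Round 2 (the seller proposes): the buyer can get 73.28 next round, worth 0.85 × 73.28 = 62.288 now. The seller offers 62.288 and keeps 80 − 62.288 = 17.712.
So by rejecting in round 1, the seller gets 17.712 next round, worth 0.56 × 17.712 = 9.91872 now.
Offer 7 < 9.91872, so the seller rejects.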